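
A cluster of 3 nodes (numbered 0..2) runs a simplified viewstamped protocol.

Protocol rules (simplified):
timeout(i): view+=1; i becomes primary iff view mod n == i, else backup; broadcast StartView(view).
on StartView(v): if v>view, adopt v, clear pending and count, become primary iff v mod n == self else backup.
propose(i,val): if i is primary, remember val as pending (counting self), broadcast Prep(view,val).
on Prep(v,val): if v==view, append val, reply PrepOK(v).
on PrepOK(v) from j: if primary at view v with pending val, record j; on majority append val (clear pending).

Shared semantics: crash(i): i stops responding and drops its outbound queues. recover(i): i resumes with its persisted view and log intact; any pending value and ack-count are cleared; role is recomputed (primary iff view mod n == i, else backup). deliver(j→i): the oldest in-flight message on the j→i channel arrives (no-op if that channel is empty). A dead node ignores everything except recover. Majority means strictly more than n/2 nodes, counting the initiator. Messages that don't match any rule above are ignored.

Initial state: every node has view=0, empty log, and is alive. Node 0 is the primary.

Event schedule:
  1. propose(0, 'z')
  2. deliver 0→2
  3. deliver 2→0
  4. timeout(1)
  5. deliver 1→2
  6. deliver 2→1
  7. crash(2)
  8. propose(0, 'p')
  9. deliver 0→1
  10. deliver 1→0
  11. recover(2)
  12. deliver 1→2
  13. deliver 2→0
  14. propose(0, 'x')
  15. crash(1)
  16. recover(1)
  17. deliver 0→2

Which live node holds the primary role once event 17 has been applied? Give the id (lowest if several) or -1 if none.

e1 propose(0,'z'): ·
e2 deliver 0→2: 2[back,v=0,z]
e3 deliver 2→0: 0[prim,v=0,z]
e4 timeout(1): 1[prim,v=1,-]
e5 deliver 1→2: 2[back,v=1,z]
e6 deliver 2→1: ·
e7 crash(2): 2[✗back,v=1,z]
e8 propose(0,'p'): ·
e9 deliver 0→1: ·
e10 deliver 1→0: 0[back,v=1,z]
e11 recover(2): 2[back,v=1,z]
e12 deliver 1→2: ·
e13 deliver 2→0: ·
e14 propose(0,'x'): ·
e15 crash(1): 1[✗prim,v=1,-]
e16 recover(1): 1[prim,v=1,-]
e17 deliver 0→2: ·

1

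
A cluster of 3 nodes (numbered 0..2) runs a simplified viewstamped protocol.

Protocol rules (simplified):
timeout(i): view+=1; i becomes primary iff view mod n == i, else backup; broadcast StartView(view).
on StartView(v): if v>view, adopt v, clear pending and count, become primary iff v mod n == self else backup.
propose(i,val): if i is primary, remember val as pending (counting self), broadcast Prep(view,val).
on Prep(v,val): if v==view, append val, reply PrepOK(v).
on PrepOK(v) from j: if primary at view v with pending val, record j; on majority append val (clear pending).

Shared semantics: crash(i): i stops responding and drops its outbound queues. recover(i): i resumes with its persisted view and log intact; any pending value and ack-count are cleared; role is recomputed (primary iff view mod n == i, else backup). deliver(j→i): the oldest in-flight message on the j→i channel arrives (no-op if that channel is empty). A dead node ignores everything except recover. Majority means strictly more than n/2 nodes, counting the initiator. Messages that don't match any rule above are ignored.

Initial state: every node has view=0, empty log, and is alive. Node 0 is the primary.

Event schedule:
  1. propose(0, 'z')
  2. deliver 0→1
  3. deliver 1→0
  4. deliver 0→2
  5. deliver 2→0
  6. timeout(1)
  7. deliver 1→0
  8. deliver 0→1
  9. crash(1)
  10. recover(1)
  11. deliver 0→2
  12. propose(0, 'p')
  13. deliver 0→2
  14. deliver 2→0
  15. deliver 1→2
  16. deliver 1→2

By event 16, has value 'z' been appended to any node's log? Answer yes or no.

yes

e1 propose(0,'z'): ·
e2 deliver 0→1: 1[back,v=0,z]
e3 deliver 1→0: 0[prim,v=0,z]
e4 deliver 0→2: 2[back,v=0,z]
e5 deliver 2→0: ·
e6 timeout(1): 1[prim,v=1,z]
e7 deliver 1→0: 0[back,v=1,z]
e8 deliver 0→1: ·
e9 crash(1): 1[✗prim,v=1,z]
e10 recover(1): 1[prim,v=1,z]
e11 deliver 0→2: ·
e12 propose(0,'p'): ·
e13 deliver 0→2: ·
e14 deliver 2→0: ·
e15 deliver 1→2: ·
e16 deliver 1→2: ·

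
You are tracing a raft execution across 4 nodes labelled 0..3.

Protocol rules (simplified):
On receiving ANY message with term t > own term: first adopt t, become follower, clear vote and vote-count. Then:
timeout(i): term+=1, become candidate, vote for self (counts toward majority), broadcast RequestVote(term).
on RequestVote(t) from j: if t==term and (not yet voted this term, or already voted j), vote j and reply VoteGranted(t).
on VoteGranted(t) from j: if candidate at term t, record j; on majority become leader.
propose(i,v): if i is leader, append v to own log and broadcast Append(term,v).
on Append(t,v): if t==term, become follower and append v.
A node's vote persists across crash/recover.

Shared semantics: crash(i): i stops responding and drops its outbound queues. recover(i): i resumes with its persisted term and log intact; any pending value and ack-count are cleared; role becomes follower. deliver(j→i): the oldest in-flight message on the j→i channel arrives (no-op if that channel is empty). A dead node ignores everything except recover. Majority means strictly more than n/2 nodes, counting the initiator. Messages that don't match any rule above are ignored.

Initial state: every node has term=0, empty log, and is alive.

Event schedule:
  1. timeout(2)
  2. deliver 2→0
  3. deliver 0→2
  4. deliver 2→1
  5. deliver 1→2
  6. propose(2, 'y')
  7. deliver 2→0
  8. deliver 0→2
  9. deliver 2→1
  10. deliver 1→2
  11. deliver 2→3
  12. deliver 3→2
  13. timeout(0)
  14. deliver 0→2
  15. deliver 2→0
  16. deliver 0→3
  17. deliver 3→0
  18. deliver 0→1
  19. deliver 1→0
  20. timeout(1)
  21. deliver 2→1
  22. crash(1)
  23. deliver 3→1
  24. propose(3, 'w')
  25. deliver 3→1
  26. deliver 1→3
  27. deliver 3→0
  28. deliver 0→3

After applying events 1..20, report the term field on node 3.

1. timeout(2):  <2:cand t1 ->
2. deliver 2→0:  <0:foll t1 ->
3. deliver 0→2:  nop
4. deliver 2→1:  <1:foll t1 ->
5. deliver 1→2:  <2:lead t1 ->
6. propose(2,'y'):  <2:lead t1 y>
7. deliver 2→0:  <0:foll t1 y>
8. deliver 0→2:  nop
9. deliver 2→1:  <1:foll t1 y>
10. deliver 1→2:  nop
11. deliver 2→3:  <3:foll t1 ->
12. deliver 3→2:  nop
13. timeout(0):  <0:cand t2 y>
14. deliver 0→2:  <2:foll t2 y>
15. deliver 2→0:  nop
16. deliver 0→3:  <3:foll t2 ->
17. deliver 3→0:  <0:lead t2 y>
18. deliver 0→1:  <1:foll t2 y>
19. deliver 1→0:  nop
20. timeout(1):  <1:cand t3 y>

2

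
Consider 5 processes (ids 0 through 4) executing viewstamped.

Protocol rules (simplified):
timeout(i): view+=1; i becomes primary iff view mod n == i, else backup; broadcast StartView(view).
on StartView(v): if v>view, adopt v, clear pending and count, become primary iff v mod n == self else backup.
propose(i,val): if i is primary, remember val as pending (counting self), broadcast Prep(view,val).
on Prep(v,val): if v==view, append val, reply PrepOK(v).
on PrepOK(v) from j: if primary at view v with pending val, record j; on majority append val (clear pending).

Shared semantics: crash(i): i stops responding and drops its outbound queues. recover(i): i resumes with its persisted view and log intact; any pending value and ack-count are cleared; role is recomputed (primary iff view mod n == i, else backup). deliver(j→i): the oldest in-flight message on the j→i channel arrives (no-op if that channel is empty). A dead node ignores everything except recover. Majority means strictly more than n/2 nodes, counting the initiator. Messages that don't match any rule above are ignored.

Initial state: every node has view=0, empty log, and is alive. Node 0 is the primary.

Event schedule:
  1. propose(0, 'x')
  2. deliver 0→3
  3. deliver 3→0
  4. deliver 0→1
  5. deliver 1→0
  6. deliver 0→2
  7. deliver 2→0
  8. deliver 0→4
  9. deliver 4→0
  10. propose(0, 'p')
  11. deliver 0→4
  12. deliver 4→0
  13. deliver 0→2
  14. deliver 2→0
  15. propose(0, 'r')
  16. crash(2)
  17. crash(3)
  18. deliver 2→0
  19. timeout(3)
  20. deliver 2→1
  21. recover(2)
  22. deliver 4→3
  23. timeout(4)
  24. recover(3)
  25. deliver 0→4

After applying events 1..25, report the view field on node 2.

0

after 1 — propose(0,'x'): ·
after 2 — deliver 0→3: n3:back/v0/[x]
after 3 — deliver 3→0: ·
after 4 — deliver 0→1: n1:back/v0/[x]
after 5 — deliver 1→0: n0:prim/v0/[x]
after 6 — deliver 0→2: n2:back/v0/[x]
after 7 — deliver 2→0: ·
after 8 — deliver 0→4: n4:back/v0/[x]
after 9 — deliver 4→0: ·
after 10 — propose(0,'p'): ·
after 11 — deliver 0→4: n4:back/v0/[x,p]
after 12 — deliver 4→0: ·
after 13 — deliver 0→2: n2:back/v0/[x,p]
after 14 — deliver 2→0: n0:prim/v0/[x,p]
after 15 — propose(0,'r'): ·
after 16 — crash(2): n2:✗back/v0/[x,p]
after 17 — crash(3): n3:✗back/v0/[x]
after 18 — deliver 2→0: ·
after 19 — timeout(3): ·
after 20 — deliver 2→1: ·
after 21 — recover(2): n2:back/v0/[x,p]
after 22 — deliver 4→3: ·
after 23 — timeout(4): n4:back/v1/[x,p]
after 24 — recover(3): n3:back/v0/[x]
after 25 — deliver 0→4: ·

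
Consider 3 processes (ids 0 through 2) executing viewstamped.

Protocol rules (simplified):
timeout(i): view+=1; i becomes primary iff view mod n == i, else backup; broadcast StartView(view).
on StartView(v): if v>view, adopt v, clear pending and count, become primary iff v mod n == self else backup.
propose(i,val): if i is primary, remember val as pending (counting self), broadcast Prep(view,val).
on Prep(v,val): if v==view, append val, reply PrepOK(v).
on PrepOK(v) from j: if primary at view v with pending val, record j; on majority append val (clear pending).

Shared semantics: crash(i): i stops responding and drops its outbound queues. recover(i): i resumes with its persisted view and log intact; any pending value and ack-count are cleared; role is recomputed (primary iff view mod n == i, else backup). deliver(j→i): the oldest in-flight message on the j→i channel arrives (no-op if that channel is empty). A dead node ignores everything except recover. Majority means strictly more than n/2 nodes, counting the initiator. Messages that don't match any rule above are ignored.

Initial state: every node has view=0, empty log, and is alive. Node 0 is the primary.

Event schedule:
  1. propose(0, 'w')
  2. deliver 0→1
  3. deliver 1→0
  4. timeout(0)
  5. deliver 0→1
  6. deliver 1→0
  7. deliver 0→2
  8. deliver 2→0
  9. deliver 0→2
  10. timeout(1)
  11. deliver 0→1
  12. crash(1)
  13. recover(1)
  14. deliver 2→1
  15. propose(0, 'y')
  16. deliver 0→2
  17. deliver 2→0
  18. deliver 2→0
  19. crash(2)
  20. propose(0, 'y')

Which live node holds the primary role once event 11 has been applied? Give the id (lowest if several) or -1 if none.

-1

after 1 — propose(0,'w'): ·
after 2 — deliver 0→1: n1:back/v0/[w]
after 3 — deliver 1→0: n0:prim/v0/[w]
after 4 — timeout(0): n0:back/v1/[w]
after 5 — deliver 0→1: n1:prim/v1/[w]
after 6 — deliver 1→0: ·
after 7 — deliver 0→2: n2:back/v0/[w]
after 8 — deliver 2→0: ·
after 9 — deliver 0→2: n2:back/v1/[w]
after 10 — timeout(1): n1:back/v2/[w]
after 11 — deliver 0→1: ·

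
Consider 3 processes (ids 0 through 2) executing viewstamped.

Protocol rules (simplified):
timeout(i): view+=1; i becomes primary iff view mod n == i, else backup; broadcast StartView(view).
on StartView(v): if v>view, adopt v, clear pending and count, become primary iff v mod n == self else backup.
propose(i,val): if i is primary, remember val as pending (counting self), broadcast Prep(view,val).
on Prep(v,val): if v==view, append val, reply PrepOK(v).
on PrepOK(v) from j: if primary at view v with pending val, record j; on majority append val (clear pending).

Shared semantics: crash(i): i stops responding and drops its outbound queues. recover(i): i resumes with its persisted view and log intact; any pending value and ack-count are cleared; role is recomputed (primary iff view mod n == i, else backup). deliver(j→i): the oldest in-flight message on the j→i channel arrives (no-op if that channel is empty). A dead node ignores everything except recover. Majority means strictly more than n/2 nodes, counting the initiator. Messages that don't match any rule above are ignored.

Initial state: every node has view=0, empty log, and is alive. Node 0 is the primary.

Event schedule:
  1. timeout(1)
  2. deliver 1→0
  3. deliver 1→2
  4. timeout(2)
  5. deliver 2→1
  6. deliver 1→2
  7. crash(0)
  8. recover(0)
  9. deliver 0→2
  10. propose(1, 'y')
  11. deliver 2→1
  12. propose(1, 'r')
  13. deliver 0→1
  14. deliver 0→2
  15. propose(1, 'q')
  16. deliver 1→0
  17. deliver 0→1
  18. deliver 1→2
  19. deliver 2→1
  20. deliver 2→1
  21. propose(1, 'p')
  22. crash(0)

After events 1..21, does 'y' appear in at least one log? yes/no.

no

step 1 timeout(1): 1={prim,v=1,log=-}
step 2 deliver 1→0: 0={back,v=1,log=-}
step 3 deliver 1→2: 2={back,v=1,log=-}
step 4 timeout(2): 2={prim,v=2,log=-}
step 5 deliver 2→1: 1={back,v=2,log=-}
step 6 deliver 1→2: —
step 7 crash(0): 0={✗back,v=1,log=-}
step 8 recover(0): 0={back,v=1,log=-}
step 9 deliver 0→2: —
step 10 propose(1,'y'): —
step 11 deliver 2→1: —
step 12 propose(1,'r'): —
step 13 deliver 0→1: —
step 14 deliver 0→2: —
step 15 propose(1,'q'): —
step 16 deliver 1→0: —
step 17 deliver 0→1: —
step 18 deliver 1→2: —
step 19 deliver 2→1: —
step 20 deliver 2→1: —
step 21 propose(1,'p'): —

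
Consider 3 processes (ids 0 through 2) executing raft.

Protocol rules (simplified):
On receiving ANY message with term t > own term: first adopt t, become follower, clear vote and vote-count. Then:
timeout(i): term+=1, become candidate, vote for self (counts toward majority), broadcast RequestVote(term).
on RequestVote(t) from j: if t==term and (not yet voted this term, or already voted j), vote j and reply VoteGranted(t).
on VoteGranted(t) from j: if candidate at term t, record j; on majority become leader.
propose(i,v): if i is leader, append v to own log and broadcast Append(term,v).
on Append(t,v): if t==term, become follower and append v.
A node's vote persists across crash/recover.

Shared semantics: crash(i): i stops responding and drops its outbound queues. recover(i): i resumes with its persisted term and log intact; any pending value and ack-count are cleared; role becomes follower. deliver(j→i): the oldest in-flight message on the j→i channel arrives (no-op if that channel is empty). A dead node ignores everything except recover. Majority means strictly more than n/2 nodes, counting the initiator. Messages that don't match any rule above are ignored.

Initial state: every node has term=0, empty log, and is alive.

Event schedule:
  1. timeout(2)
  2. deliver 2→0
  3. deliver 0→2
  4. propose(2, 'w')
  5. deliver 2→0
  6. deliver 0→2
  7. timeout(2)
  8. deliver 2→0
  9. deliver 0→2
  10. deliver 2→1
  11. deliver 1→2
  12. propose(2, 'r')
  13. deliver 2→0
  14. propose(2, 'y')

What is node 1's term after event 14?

1

e1 timeout(2): 2[cand,t=1,-]
e2 deliver 2→0: 0[foll,t=1,-]
e3 deliver 0→2: 2[lead,t=1,-]
e4 propose(2,'w'): 2[lead,t=1,w]
e5 deliver 2→0: 0[foll,t=1,w]
e6 deliver 0→2: ·
e7 timeout(2): 2[cand,t=2,w]
e8 deliver 2→0: 0[foll,t=2,w]
e9 deliver 0→2: 2[lead,t=2,w]
e10 deliver 2→1: 1[foll,t=1,-]
e11 deliver 1→2: ·
e12 propose(2,'r'): 2[lead,t=2,w,r]
e13 deliver 2→0: 0[foll,t=2,w,r]
e14 propose(2,'y'): 2[lead,t=2,w,r,y]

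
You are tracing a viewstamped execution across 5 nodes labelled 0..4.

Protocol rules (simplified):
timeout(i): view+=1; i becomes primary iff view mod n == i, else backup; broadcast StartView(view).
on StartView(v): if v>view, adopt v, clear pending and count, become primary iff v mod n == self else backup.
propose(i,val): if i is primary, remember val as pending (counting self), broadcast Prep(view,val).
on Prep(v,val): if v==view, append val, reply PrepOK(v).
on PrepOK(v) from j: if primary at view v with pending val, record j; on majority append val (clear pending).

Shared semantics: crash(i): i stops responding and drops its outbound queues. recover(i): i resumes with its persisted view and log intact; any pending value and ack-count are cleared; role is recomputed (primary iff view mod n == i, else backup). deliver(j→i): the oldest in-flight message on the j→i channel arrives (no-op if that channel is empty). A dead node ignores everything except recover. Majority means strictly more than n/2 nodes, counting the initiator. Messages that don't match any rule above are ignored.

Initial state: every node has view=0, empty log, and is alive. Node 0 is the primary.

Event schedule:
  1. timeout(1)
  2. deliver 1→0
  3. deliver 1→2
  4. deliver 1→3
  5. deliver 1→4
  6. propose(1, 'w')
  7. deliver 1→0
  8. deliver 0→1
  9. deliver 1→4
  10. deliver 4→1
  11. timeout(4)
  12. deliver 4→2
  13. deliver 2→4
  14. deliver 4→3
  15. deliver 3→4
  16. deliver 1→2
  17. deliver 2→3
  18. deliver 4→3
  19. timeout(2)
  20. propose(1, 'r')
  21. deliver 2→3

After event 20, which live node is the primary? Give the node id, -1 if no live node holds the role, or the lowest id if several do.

step 1 timeout(1): 1={prim,v=1,log=-}
step 2 deliver 1→0: 0={back,v=1,log=-}
step 3 deliver 1→2: 2={back,v=1,log=-}
step 4 deliver 1→3: 3={back,v=1,log=-}
step 5 deliver 1→4: 4={back,v=1,log=-}
step 6 propose(1,'w'): —
step 7 deliver 1→0: 0={back,v=1,log=w}
step 8 deliver 0→1: —
step 9 deliver 1→4: 4={back,v=1,log=w}
step 10 deliver 4→1: 1={prim,v=1,log=w}
step 11 timeout(4): 4={back,v=2,log=w}
step 12 deliver 4→2: 2={prim,v=2,log=-}
step 13 deliver 2→4: —
step 14 deliver 4→3: 3={back,v=2,log=-}
step 15 deliver 3→4: —
step 16 deliver 1→2: —
step 17 deliver 2→3: —
step 18 deliver 4→3: —
step 19 timeout(2): 2={back,v=3,log=-}
step 20 propose(1,'r'): —

1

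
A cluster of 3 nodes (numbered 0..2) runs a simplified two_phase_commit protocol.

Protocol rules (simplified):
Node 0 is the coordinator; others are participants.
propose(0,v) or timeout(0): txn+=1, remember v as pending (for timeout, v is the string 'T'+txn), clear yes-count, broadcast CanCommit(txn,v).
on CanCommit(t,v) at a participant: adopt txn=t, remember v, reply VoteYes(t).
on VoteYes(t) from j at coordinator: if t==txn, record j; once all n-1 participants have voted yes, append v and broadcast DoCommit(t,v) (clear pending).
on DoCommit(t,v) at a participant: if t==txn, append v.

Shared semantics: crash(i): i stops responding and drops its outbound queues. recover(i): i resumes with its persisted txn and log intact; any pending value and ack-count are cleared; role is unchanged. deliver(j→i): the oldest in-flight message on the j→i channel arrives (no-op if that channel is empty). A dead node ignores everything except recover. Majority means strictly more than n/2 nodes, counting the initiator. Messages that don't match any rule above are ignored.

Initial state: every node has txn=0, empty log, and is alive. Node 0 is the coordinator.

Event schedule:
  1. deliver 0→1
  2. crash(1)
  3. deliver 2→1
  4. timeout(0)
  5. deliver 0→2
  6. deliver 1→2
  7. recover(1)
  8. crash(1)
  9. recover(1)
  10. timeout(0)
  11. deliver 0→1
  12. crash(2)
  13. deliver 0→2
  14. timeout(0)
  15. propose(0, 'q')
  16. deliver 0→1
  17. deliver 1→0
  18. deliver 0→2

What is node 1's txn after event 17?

e1 deliver 0→1: ·
e2 crash(1): 1[✗part,t=0,-]
e3 deliver 2→1: ·
e4 timeout(0): 0[coor,t=1,-]
e5 deliver 0→2: 2[part,t=1,-]
e6 deliver 1→2: ·
e7 recover(1): 1[part,t=0,-]
e8 crash(1): 1[✗part,t=0,-]
e9 recover(1): 1[part,t=0,-]
e10 timeout(0): 0[coor,t=2,-]
e11 deliver 0→1: 1[part,t=1,-]
e12 crash(2): 2[✗part,t=1,-]
e13 deliver 0→2: ·
e14 timeout(0): 0[coor,t=3,-]
e15 propose(0,'q'): 0[coor,t=4,-]
e16 deliver 0→1: 1[part,t=2,-]
e17 deliver 1→0: ·

2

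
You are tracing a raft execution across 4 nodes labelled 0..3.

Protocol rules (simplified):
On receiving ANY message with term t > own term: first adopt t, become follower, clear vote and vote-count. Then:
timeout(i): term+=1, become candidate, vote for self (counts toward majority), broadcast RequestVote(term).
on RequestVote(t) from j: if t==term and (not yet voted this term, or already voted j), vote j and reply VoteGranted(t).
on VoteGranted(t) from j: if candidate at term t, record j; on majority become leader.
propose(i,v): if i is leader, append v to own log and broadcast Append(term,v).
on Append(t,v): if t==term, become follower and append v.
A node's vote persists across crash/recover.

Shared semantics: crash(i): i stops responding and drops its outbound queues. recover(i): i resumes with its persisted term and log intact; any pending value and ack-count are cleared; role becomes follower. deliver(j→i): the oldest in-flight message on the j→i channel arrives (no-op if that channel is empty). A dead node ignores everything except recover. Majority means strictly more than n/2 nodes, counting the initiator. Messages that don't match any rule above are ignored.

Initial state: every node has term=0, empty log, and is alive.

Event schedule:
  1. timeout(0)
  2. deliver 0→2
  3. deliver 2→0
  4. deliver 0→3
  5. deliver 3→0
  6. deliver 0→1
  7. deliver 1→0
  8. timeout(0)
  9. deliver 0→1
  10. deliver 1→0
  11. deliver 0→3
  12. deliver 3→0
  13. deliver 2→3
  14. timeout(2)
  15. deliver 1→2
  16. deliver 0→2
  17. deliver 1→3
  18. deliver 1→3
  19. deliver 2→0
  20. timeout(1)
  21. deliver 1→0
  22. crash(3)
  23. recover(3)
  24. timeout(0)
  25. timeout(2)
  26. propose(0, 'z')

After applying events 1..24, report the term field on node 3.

step 1 timeout(0): 0={cand,t=1,log=-}
step 2 deliver 0→2: 2={foll,t=1,log=-}
step 3 deliver 2→0: —
step 4 deliver 0→3: 3={foll,t=1,log=-}
step 5 deliver 3→0: 0={lead,t=1,log=-}
step 6 deliver 0→1: 1={foll,t=1,log=-}
step 7 deliver 1→0: —
step 8 timeout(0): 0={cand,t=2,log=-}
step 9 deliver 0→1: 1={foll,t=2,log=-}
step 10 deliver 1→0: —
step 11 deliver 0→3: 3={foll,t=2,log=-}
step 12 deliver 3→0: 0={lead,t=2,log=-}
step 13 deliver 2→3: —
step 14 timeout(2): 2={cand,t=2,log=-}
step 15 deliver 1→2: —
step 16 deliver 0→2: —
step 17 deliver 1→3: —
step 18 deliver 1→3: —
step 19 deliver 2→0: —
step 20 timeout(1): 1={cand,t=3,log=-}
step 21 deliver 1→0: 0={foll,t=3,log=-}
step 22 crash(3): 3={✗foll,t=2,log=-}
step 23 recover(3): 3={foll,t=2,log=-}
step 24 timeout(0): 0={cand,t=4,log=-}

2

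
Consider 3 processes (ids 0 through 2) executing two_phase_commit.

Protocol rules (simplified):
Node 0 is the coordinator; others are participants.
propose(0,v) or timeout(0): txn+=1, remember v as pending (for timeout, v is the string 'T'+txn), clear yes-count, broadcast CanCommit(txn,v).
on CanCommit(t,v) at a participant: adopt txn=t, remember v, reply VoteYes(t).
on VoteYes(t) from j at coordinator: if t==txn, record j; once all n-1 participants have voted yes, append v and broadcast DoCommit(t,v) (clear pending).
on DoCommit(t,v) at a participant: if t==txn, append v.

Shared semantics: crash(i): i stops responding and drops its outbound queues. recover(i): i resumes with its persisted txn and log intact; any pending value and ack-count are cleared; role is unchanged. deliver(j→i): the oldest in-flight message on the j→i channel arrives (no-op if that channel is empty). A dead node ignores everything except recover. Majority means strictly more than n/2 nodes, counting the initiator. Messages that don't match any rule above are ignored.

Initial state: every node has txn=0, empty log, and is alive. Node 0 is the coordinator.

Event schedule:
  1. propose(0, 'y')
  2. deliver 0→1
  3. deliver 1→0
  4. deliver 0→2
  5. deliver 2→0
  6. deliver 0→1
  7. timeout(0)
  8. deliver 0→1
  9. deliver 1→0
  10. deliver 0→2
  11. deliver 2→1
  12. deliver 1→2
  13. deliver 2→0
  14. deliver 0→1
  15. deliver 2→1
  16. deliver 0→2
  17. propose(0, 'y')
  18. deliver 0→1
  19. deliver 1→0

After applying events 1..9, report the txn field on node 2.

1

after 1 — propose(0,'y'): n0:coor/t1/[-]
after 2 — deliver 0→1: n1:part/t1/[-]
after 3 — deliver 1→0: ·
after 4 — deliver 0→2: n2:part/t1/[-]
after 5 — deliver 2→0: n0:coor/t1/[y]
after 6 — deliver 0→1: n1:part/t1/[y]
after 7 — timeout(0): n0:coor/t2/[y]
after 8 — deliver 0→1: n1:part/t2/[y]
after 9 — deliver 1→0: ·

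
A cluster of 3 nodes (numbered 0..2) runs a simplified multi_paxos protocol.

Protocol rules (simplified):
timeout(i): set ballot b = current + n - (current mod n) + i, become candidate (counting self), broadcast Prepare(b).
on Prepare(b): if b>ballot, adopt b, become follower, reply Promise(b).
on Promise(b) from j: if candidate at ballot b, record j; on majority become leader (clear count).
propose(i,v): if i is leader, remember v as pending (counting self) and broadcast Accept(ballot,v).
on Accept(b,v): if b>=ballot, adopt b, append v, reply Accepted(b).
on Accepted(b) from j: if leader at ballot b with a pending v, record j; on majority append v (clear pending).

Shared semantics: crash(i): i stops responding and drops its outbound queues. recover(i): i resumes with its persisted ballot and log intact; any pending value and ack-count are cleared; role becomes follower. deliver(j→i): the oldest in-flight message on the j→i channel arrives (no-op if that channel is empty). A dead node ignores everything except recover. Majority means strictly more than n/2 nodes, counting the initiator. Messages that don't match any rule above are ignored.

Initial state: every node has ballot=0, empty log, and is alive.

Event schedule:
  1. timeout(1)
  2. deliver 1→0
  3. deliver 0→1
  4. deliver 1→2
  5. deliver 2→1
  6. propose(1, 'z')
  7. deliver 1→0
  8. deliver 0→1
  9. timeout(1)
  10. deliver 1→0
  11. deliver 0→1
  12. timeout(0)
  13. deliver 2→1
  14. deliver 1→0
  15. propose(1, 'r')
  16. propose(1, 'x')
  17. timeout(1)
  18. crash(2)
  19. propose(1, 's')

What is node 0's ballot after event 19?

9

[1] timeout(1) → N1(cand b4 [-])
[2] deliver 1→0 → N0(foll b4 [-])
[3] deliver 0→1 → N1(lead b4 [-])
[4] deliver 1→2 → N2(foll b4 [-])
[5] deliver 2→1 → ∅
[6] propose(1,'z') → ∅
[7] deliver 1→0 → N0(foll b4 [z])
[8] deliver 0→1 → N1(lead b4 [z])
[9] timeout(1) → N1(cand b7 [z])
[10] deliver 1→0 → N0(foll b7 [z])
[11] deliver 0→1 → N1(lead b7 [z])
[12] timeout(0) → N0(cand b9 [z])
[13] deliver 2→1 → ∅
[14] deliver 1→0 → ∅
[15] propose(1,'r') → ∅
[16] propose(1,'x') → ∅
[17] timeout(1) → N1(cand b10 [z])
[18] crash(2) → N2(✗foll b4 [-])
[19] propose(1,'s') → ∅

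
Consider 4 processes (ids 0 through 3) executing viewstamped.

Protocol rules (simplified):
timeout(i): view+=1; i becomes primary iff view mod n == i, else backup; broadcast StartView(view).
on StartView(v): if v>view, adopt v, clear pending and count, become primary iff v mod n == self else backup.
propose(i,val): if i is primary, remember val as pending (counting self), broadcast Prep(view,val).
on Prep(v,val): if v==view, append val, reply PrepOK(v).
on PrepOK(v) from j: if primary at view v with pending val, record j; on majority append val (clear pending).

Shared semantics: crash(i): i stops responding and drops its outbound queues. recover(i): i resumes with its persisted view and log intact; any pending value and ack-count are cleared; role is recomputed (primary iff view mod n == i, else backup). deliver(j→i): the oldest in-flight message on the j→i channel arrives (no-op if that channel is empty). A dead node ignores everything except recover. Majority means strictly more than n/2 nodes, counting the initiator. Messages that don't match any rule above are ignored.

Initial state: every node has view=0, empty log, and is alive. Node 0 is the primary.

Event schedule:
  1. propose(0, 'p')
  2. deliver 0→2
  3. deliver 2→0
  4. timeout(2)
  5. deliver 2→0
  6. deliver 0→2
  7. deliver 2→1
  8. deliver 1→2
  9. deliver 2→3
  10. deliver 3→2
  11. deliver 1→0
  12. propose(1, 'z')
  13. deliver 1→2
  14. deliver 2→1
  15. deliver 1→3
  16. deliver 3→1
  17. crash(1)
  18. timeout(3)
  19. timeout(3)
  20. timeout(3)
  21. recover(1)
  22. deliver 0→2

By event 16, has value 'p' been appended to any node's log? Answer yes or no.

e1 propose(0,'p'): ·
e2 deliver 0→2: 2[back,v=0,p]
e3 deliver 2→0: ·
e4 timeout(2): 2[back,v=1,p]
e5 deliver 2→0: 0[back,v=1,-]
e6 deliver 0→2: ·
e7 deliver 2→1: 1[prim,v=1,-]
e8 deliver 1→2: ·
e9 deliver 2→3: 3[back,v=1,-]
e10 deliver 3→2: ·
e11 deliver 1→0: ·
e12 propose(1,'z'): ·
e13 deliver 1→2: 2[back,v=1,p,z]
e14 deliver 2→1: ·
e15 deliver 1→3: 3[back,v=1,z]
e16 deliver 3→1: 1[prim,v=1,z]

yes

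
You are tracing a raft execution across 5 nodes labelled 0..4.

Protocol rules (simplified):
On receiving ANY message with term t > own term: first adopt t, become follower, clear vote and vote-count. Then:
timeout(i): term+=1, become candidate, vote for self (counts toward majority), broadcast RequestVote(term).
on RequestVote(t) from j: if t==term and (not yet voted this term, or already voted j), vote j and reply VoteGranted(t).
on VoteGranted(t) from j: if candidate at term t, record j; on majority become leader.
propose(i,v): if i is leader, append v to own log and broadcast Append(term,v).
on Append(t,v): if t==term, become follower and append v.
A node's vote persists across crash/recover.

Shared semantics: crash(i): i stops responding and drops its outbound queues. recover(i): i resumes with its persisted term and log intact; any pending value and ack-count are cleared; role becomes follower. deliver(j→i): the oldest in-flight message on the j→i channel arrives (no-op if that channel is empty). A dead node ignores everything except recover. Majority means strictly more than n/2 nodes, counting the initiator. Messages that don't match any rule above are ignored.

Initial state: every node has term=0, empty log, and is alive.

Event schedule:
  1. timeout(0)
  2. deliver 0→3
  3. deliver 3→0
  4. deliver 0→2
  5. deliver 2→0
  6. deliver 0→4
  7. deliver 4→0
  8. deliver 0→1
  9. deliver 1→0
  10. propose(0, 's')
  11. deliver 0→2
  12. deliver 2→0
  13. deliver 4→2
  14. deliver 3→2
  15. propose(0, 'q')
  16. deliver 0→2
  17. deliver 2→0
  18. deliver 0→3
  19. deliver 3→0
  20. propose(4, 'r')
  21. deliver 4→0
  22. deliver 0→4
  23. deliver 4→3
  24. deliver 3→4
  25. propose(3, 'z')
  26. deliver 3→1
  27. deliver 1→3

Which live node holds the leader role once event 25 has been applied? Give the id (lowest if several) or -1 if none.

1. timeout(0):  <0:cand t1 ->
2. deliver 0→3:  <3:foll t1 ->
3. deliver 3→0:  nop
4. deliver 0→2:  <2:foll t1 ->
5. deliver 2→0:  <0:lead t1 ->
6. deliver 0→4:  <4:foll t1 ->
7. deliver 4→0:  nop
8. deliver 0→1:  <1:foll t1 ->
9. deliver 1→0:  nop
10. propose(0,'s'):  <0:lead t1 s>
11. deliver 0→2:  <2:foll t1 s>
12. deliver 2→0:  nop
13. deliver 4→2:  nop
14. deliver 3→2:  nop
15. propose(0,'q'):  <0:lead t1 s,q>
16. deliver 0→2:  <2:foll t1 s,q>
17. deliver 2→0:  nop
18. deliver 0→3:  <3:foll t1 s>
19. deliver 3→0:  nop
20. propose(4,'r'):  nop
21. deliver 4→0:  nop
22. deliver 0→4:  <4:foll t1 s>
23. deliver 4→3:  nop
24. deliver 3→4:  nop
25. propose(3,'z'):  nop

0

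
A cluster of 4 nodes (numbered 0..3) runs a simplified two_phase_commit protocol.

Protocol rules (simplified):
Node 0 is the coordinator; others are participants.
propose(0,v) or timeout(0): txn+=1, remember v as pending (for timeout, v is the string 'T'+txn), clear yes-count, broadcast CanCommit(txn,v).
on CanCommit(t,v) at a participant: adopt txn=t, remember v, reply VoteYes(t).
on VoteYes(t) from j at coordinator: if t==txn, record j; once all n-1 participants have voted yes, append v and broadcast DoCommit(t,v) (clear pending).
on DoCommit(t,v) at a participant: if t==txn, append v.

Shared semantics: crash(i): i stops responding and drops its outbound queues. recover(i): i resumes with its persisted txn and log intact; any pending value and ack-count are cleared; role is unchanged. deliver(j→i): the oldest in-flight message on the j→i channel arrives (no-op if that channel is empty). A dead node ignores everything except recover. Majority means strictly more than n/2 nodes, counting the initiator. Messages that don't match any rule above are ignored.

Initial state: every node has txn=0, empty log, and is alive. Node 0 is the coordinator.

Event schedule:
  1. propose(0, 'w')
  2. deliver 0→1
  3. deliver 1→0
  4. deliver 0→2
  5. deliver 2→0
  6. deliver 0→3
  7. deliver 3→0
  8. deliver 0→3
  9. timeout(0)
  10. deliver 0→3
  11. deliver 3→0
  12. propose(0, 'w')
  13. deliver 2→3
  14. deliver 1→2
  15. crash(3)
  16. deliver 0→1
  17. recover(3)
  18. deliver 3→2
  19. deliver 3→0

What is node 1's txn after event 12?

step 1 propose(0,'w'): 0={coor,t=1,log=-}
step 2 deliver 0→1: 1={part,t=1,log=-}
step 3 deliver 1→0: —
step 4 deliver 0→2: 2={part,t=1,log=-}
step 5 deliver 2→0: —
step 6 deliver 0→3: 3={part,t=1,log=-}
step 7 deliver 3→0: 0={coor,t=1,log=w}
step 8 deliver 0→3: 3={part,t=1,log=w}
step 9 timeout(0): 0={coor,t=2,log=w}
step 10 deliver 0→3: 3={part,t=2,log=w}
step 11 deliver 3→0: —
step 12 propose(0,'w'): 0={coor,t=3,log=w}

1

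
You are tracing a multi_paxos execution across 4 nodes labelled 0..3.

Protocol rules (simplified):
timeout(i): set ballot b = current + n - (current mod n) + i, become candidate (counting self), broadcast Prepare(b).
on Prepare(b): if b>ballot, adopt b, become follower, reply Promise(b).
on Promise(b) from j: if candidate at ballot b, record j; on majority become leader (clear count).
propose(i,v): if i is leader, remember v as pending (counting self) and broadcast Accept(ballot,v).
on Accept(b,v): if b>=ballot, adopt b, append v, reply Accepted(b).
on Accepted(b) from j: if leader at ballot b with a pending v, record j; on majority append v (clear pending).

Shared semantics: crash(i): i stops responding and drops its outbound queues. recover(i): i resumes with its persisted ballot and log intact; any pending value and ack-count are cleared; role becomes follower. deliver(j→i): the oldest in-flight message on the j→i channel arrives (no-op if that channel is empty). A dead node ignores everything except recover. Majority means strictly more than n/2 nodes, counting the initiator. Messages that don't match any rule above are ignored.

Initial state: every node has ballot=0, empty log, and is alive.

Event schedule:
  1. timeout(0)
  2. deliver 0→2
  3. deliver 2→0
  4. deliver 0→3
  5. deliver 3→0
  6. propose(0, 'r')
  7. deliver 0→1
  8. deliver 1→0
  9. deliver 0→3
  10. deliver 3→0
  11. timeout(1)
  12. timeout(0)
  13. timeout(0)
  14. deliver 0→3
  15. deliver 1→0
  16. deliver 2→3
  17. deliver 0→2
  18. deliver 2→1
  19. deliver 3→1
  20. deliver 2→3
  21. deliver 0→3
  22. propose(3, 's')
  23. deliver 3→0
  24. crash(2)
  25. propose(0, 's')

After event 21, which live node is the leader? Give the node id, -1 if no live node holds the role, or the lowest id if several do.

e1 timeout(0): 0[cand,b=4,-]
e2 deliver 0→2: 2[foll,b=4,-]
e3 deliver 2→0: ·
e4 deliver 0→3: 3[foll,b=4,-]
e5 deliver 3→0: 0[lead,b=4,-]
e6 propose(0,'r'): ·
e7 deliver 0→1: 1[foll,b=4,-]
e8 deliver 1→0: ·
e9 deliver 0→3: 3[foll,b=4,r]
e10 deliver 3→0: ·
e11 timeout(1): 1[cand,b=9,-]
e12 timeout(0): 0[cand,b=8,-]
e13 timeout(0): 0[cand,b=12,-]
e14 deliver 0→3: 3[foll,b=8,r]
e15 deliver 1→0: ·
e16 deliver 2→3: ·
e17 deliver 0→2: 2[foll,b=4,r]
e18 deliver 2→1: ·
e19 deliver 3→1: ·
e20 deliver 2→3: ·
e21 deliver 0→3: 3[foll,b=12,r]

-1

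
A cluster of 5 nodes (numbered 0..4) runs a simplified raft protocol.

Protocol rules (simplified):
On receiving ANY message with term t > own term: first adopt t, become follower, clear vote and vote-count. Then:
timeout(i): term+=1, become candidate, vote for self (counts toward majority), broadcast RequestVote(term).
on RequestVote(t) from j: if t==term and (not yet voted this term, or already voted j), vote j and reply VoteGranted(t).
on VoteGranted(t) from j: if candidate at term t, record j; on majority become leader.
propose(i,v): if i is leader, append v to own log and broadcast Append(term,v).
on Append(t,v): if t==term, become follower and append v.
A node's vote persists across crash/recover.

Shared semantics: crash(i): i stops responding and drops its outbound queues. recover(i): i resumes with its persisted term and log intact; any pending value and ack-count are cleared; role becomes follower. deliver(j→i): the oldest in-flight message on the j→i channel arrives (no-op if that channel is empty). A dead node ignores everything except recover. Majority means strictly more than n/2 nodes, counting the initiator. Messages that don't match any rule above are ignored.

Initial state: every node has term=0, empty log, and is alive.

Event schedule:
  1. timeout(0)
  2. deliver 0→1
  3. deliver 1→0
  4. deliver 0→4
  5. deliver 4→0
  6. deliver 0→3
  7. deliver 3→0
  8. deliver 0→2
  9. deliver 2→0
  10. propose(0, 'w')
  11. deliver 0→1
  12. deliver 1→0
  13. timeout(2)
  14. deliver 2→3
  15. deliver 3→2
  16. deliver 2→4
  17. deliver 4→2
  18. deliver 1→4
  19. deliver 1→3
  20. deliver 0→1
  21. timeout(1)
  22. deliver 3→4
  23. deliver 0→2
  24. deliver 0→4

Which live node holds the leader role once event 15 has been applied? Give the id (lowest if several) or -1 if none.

1. timeout(0):  <0:cand t1 ->
2. deliver 0→1:  <1:foll t1 ->
3. deliver 1→0:  nop
4. deliver 0→4:  <4:foll t1 ->
5. deliver 4→0:  <0:lead t1 ->
6. deliver 0→3:  <3:foll t1 ->
7. deliver 3→0:  nop
8. deliver 0→2:  <2:foll t1 ->
9. deliver 2→0:  nop
10. propose(0,'w'):  <0:lead t1 w>
11. deliver 0→1:  <1:foll t1 w>
12. deliver 1→0:  nop
13. timeout(2):  <2:cand t2 ->
14. deliver 2→3:  <3:foll t2 ->
15. deliver 3→2:  nop

0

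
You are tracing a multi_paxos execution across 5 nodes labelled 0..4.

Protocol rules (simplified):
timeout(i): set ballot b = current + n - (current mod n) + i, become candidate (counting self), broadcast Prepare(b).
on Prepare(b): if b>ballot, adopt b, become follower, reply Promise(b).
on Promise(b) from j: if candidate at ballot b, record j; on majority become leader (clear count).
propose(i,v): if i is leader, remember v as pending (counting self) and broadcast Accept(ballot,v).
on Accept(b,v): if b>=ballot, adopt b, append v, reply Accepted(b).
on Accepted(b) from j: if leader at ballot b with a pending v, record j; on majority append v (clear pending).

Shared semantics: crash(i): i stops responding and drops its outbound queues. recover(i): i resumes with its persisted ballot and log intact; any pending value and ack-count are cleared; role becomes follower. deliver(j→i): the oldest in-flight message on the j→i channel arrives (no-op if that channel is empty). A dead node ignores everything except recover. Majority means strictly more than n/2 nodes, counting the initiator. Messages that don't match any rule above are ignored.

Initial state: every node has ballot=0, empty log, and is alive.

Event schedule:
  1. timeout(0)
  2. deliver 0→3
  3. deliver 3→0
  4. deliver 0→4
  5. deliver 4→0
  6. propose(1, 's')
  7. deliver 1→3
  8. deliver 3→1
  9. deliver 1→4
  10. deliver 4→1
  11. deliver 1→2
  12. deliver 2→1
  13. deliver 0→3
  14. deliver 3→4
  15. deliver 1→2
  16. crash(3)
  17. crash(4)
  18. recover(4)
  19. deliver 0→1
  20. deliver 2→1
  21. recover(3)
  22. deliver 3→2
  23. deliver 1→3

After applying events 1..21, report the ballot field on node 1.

5

1. timeout(0):  <0:cand b5 ->
2. deliver 0→3:  <3:foll b5 ->
3. deliver 3→0:  nop
4. deliver 0→4:  <4:foll b5 ->
5. deliver 4→0:  <0:lead b5 ->
6. propose(1,'s'):  nop
7. deliver 1→3:  nop
8. deliver 3→1:  nop
9. deliver 1→4:  nop
10. deliver 4→1:  nop
11. deliver 1→2:  nop
12. deliver 2→1:  nop
13. deliver 0→3:  nop
14. deliver 3→4:  nop
15. deliver 1→2:  nop
16. crash(3):  <3:✗foll b5 ->
17. crash(4):  <4:✗foll b5 ->
18. recover(4):  <4:foll b5 ->
19. deliver 0→1:  <1:foll b5 ->
20. deliver 2→1:  nop
21. recover(3):  <3:foll b5 ->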